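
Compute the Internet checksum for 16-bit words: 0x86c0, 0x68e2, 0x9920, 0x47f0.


Sum all words (with carry folding):
+ 0x86c0 = 0x86c0
+ 0x68e2 = 0xefa2
+ 0x9920 = 0x88c3
+ 0x47f0 = 0xd0b3
One's complement: ~0xd0b3
Checksum = 0x2f4c


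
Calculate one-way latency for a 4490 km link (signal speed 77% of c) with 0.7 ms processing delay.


Speed = 0.77 * 3e5 km/s = 231000 km/s
Propagation delay = 4490 / 231000 = 0.0194 s = 19.4372 ms
Processing delay = 0.7 ms
Total one-way latency = 20.1372 ms


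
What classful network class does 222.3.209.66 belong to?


First octet: 222
Binary: 11011110
110xxxxx -> Class C (192-223)
Class C, default mask 255.255.255.0 (/24)


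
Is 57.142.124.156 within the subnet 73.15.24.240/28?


Subnet network: 73.15.24.240
Test IP AND mask: 57.142.124.144
No, 57.142.124.156 is not in 73.15.24.240/28


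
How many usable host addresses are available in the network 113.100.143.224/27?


Host bits = 32 - 27 = 5
Total addresses = 2^5 = 32
Usable = total - 2 (network and broadcast)
Usable hosts: 30


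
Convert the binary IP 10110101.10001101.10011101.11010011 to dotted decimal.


10110101 = 181
10001101 = 141
10011101 = 157
11010011 = 211
IP: 181.141.157.211


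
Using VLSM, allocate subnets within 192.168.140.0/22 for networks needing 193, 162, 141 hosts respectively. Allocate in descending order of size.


193 hosts -> /24 (254 usable): 192.168.140.0/24
162 hosts -> /24 (254 usable): 192.168.141.0/24
141 hosts -> /24 (254 usable): 192.168.142.0/24
Allocation: 192.168.140.0/24 (193 hosts, 254 usable); 192.168.141.0/24 (162 hosts, 254 usable); 192.168.142.0/24 (141 hosts, 254 usable)


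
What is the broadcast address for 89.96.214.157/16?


Network: 89.96.0.0/16
Host bits = 16
Set all host bits to 1:
Broadcast: 89.96.255.255


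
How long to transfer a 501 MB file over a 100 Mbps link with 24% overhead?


Effective throughput = 100 * (1 - 24/100) = 76 Mbps
File size in Mb = 501 * 8 = 4008 Mb
Time = 4008 / 76
Time = 52.7368 seconds


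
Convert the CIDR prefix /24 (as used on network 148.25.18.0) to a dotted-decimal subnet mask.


/24 means 24 network bits, 8 host bits
Binary: 11111111111111111111111100000000
Mask: 255.255.255.0


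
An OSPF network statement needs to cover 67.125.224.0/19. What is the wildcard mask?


Subnet mask: 255.255.224.0
Wildcard = 255.255.255.255 - subnet mask
255 - 255 = 0
255 - 255 = 0
255 - 224 = 31
255 - 0 = 255
Wildcard: 0.0.31.255


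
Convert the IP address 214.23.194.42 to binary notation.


214 = 11010110
23 = 00010111
194 = 11000010
42 = 00101010
Binary: 11010110.00010111.11000010.00101010


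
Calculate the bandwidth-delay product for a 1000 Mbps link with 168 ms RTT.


BDP = bandwidth * RTT
= 1000 Mbps * 168 ms
= 1000 * 1e6 * 168 / 1000 bits
= 168000000 bits
= 21000000 bytes
= 20507.8125 KB
BDP = 168000000 bits (21000000 bytes)


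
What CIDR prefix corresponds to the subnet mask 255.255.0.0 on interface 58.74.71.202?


Binary: 11111111.11111111.00000000.00000000
Count leading 1s
Prefix: /16


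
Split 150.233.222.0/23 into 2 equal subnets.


New prefix = 23 + 1 = 24
Each subnet has 256 addresses
  150.233.222.0/24
  150.233.223.0/24
Subnets: 150.233.222.0/24, 150.233.223.0/24


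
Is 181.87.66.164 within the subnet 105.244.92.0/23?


Subnet network: 105.244.92.0
Test IP AND mask: 181.87.66.0
No, 181.87.66.164 is not in 105.244.92.0/23


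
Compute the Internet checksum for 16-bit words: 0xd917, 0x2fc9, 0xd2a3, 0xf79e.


Sum all words (with carry folding):
+ 0xd917 = 0xd917
+ 0x2fc9 = 0x08e1
+ 0xd2a3 = 0xdb84
+ 0xf79e = 0xd323
One's complement: ~0xd323
Checksum = 0x2cdc


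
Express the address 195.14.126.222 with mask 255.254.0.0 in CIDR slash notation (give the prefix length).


Binary: 11111111.11111110.00000000.00000000
Count leading 1s
Prefix: /15


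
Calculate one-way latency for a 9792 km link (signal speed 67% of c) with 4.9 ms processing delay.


Speed = 0.67 * 3e5 km/s = 201000 km/s
Propagation delay = 9792 / 201000 = 0.0487 s = 48.7164 ms
Processing delay = 4.9 ms
Total one-way latency = 53.6164 ms


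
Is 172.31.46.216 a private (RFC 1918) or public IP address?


RFC 1918 private ranges:
  10.0.0.0/8 (10.0.0.0 - 10.255.255.255)
  172.16.0.0/12 (172.16.0.0 - 172.31.255.255)
  192.168.0.0/16 (192.168.0.0 - 192.168.255.255)
Private (in 172.16.0.0/12)


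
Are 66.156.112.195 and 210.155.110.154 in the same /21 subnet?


Mask: 255.255.248.0
66.156.112.195 AND mask = 66.156.112.0
210.155.110.154 AND mask = 210.155.104.0
No, different subnets (66.156.112.0 vs 210.155.104.0)


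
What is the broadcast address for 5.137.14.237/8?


Network: 5.0.0.0/8
Host bits = 24
Set all host bits to 1:
Broadcast: 5.255.255.255


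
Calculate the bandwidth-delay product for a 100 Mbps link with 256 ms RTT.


BDP = bandwidth * RTT
= 100 Mbps * 256 ms
= 100 * 1e6 * 256 / 1000 bits
= 25600000 bits
= 3200000 bytes
= 3125 KB
BDP = 25600000 bits (3200000 bytes)


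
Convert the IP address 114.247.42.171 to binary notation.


114 = 01110010
247 = 11110111
42 = 00101010
171 = 10101011
Binary: 01110010.11110111.00101010.10101011


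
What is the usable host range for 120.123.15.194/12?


Network: 120.112.0.0
Broadcast: 120.127.255.255
First usable = network + 1
Last usable = broadcast - 1
Range: 120.112.0.1 to 120.127.255.254


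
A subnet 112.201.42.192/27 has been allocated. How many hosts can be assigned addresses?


Host bits = 32 - 27 = 5
Total addresses = 2^5 = 32
Usable = total - 2 (network and broadcast)
Usable hosts: 30


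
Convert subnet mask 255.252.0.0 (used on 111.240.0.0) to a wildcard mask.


Subnet mask: 255.252.0.0
Wildcard = 255.255.255.255 - subnet mask
255 - 255 = 0
255 - 252 = 3
255 - 0 = 255
255 - 0 = 255
Wildcard: 0.3.255.255


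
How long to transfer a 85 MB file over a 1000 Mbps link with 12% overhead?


Effective throughput = 1000 * (1 - 12/100) = 880 Mbps
File size in Mb = 85 * 8 = 680 Mb
Time = 680 / 880
Time = 0.7727 seconds


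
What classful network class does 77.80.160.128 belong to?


First octet: 77
Binary: 01001101
0xxxxxxx -> Class A (1-126)
Class A, default mask 255.0.0.0 (/8)


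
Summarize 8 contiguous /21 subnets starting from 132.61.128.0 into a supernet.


Original prefix: /21
Number of subnets: 8 = 2^3
New prefix = 21 - 3 = 18
Supernet: 132.61.128.0/18


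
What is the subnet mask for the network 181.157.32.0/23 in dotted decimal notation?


/23 means 23 network bits, 9 host bits
Binary: 11111111111111111111111000000000
Mask: 255.255.254.0


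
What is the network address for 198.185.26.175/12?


IP:   11000110.10111001.00011010.10101111
Mask: 11111111.11110000.00000000.00000000
AND operation:
Net:  11000110.10110000.00000000.00000000
Network: 198.176.0.0/12


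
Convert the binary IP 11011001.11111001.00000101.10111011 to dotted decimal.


11011001 = 217
11111001 = 249
00000101 = 5
10111011 = 187
IP: 217.249.5.187


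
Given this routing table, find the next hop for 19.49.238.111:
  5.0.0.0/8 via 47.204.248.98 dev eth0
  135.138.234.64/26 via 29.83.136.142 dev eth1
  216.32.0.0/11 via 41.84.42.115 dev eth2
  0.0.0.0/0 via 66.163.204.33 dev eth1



Longest prefix match for 19.49.238.111:
  /8 5.0.0.0: no
  /26 135.138.234.64: no
  /11 216.32.0.0: no
  /0 0.0.0.0: MATCH
Selected: next-hop 66.163.204.33 via eth1 (matched /0)


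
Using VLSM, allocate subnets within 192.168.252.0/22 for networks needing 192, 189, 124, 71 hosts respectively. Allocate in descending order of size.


192 hosts -> /24 (254 usable): 192.168.252.0/24
189 hosts -> /24 (254 usable): 192.168.253.0/24
124 hosts -> /25 (126 usable): 192.168.254.0/25
71 hosts -> /25 (126 usable): 192.168.254.128/25
Allocation: 192.168.252.0/24 (192 hosts, 254 usable); 192.168.253.0/24 (189 hosts, 254 usable); 192.168.254.0/25 (124 hosts, 126 usable); 192.168.254.128/25 (71 hosts, 126 usable)


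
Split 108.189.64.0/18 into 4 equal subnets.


New prefix = 18 + 2 = 20
Each subnet has 4096 addresses
  108.189.64.0/20
  108.189.80.0/20
  108.189.96.0/20
  108.189.112.0/20
Subnets: 108.189.64.0/20, 108.189.80.0/20, 108.189.96.0/20, 108.189.112.0/20


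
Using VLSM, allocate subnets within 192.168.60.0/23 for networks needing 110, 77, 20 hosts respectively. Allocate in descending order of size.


110 hosts -> /25 (126 usable): 192.168.60.0/25
77 hosts -> /25 (126 usable): 192.168.60.128/25
20 hosts -> /27 (30 usable): 192.168.61.0/27
Allocation: 192.168.60.0/25 (110 hosts, 126 usable); 192.168.60.128/25 (77 hosts, 126 usable); 192.168.61.0/27 (20 hosts, 30 usable)


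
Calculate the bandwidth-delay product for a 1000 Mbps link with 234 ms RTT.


BDP = bandwidth * RTT
= 1000 Mbps * 234 ms
= 1000 * 1e6 * 234 / 1000 bits
= 234000000 bits
= 29250000 bytes
= 28564.4531 KB
BDP = 234000000 bits (29250000 bytes)


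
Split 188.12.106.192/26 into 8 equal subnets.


New prefix = 26 + 3 = 29
Each subnet has 8 addresses
  188.12.106.192/29
  188.12.106.200/29
  188.12.106.208/29
  188.12.106.216/29
  188.12.106.224/29
  188.12.106.232/29
  188.12.106.240/29
  188.12.106.248/29
Subnets: 188.12.106.192/29, 188.12.106.200/29, 188.12.106.208/29, 188.12.106.216/29, 188.12.106.224/29, 188.12.106.232/29, 188.12.106.240/29, 188.12.106.248/29


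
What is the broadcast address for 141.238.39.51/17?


Network: 141.238.0.0/17
Host bits = 15
Set all host bits to 1:
Broadcast: 141.238.127.255


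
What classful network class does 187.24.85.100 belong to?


First octet: 187
Binary: 10111011
10xxxxxx -> Class B (128-191)
Class B, default mask 255.255.0.0 (/16)


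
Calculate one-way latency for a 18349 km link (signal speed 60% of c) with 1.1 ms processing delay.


Speed = 0.6 * 3e5 km/s = 180000 km/s
Propagation delay = 18349 / 180000 = 0.1019 s = 101.9389 ms
Processing delay = 1.1 ms
Total one-way latency = 103.0389 ms


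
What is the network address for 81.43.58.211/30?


IP:   01010001.00101011.00111010.11010011
Mask: 11111111.11111111.11111111.11111100
AND operation:
Net:  01010001.00101011.00111010.11010000
Network: 81.43.58.208/30


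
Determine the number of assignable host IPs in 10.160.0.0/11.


Host bits = 32 - 11 = 21
Total addresses = 2^21 = 2097152
Usable = total - 2 (network and broadcast)
Usable hosts: 2097150


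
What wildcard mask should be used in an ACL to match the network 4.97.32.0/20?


Subnet mask: 255.255.240.0
Wildcard = 255.255.255.255 - subnet mask
255 - 255 = 0
255 - 255 = 0
255 - 240 = 15
255 - 0 = 255
Wildcard: 0.0.15.255


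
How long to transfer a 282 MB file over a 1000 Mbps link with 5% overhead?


Effective throughput = 1000 * (1 - 5/100) = 950 Mbps
File size in Mb = 282 * 8 = 2256 Mb
Time = 2256 / 950
Time = 2.3747 seconds


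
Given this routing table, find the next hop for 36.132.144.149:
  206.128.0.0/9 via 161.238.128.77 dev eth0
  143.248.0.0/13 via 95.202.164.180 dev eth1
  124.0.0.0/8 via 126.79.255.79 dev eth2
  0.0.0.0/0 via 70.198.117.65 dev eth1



Longest prefix match for 36.132.144.149:
  /9 206.128.0.0: no
  /13 143.248.0.0: no
  /8 124.0.0.0: no
  /0 0.0.0.0: MATCH
Selected: next-hop 70.198.117.65 via eth1 (matched /0)


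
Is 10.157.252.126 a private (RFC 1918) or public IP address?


RFC 1918 private ranges:
  10.0.0.0/8 (10.0.0.0 - 10.255.255.255)
  172.16.0.0/12 (172.16.0.0 - 172.31.255.255)
  192.168.0.0/16 (192.168.0.0 - 192.168.255.255)
Private (in 10.0.0.0/8)


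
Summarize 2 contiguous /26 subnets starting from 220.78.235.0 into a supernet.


Original prefix: /26
Number of subnets: 2 = 2^1
New prefix = 26 - 1 = 25
Supernet: 220.78.235.0/25


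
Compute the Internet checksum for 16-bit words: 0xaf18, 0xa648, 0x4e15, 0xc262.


Sum all words (with carry folding):
+ 0xaf18 = 0xaf18
+ 0xa648 = 0x5561
+ 0x4e15 = 0xa376
+ 0xc262 = 0x65d9
One's complement: ~0x65d9
Checksum = 0x9a26


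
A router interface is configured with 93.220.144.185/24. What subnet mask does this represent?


/24 means 24 network bits, 8 host bits
Binary: 11111111111111111111111100000000
Mask: 255.255.255.0


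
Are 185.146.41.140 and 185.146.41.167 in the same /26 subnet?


Mask: 255.255.255.192
185.146.41.140 AND mask = 185.146.41.128
185.146.41.167 AND mask = 185.146.41.128
Yes, same subnet (185.146.41.128)


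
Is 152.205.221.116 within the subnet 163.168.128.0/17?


Subnet network: 163.168.128.0
Test IP AND mask: 152.205.128.0
No, 152.205.221.116 is not in 163.168.128.0/17


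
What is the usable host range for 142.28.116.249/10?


Network: 142.0.0.0
Broadcast: 142.63.255.255
First usable = network + 1
Last usable = broadcast - 1
Range: 142.0.0.1 to 142.63.255.254


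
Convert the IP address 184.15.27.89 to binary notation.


184 = 10111000
15 = 00001111
27 = 00011011
89 = 01011001
Binary: 10111000.00001111.00011011.01011001


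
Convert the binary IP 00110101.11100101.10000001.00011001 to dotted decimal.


00110101 = 53
11100101 = 229
10000001 = 129
00011001 = 25
IP: 53.229.129.25


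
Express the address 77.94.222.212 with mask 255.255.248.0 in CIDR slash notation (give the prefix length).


Binary: 11111111.11111111.11111000.00000000
Count leading 1s
Prefix: /21


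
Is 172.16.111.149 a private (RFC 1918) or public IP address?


RFC 1918 private ranges:
  10.0.0.0/8 (10.0.0.0 - 10.255.255.255)
  172.16.0.0/12 (172.16.0.0 - 172.31.255.255)
  192.168.0.0/16 (192.168.0.0 - 192.168.255.255)
Private (in 172.16.0.0/12)


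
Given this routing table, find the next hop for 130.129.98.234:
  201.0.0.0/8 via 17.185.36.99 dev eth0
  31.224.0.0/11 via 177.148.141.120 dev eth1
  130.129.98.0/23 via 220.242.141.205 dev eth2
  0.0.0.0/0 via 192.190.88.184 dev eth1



Longest prefix match for 130.129.98.234:
  /8 201.0.0.0: no
  /11 31.224.0.0: no
  /23 130.129.98.0: MATCH
  /0 0.0.0.0: MATCH
Selected: next-hop 220.242.141.205 via eth2 (matched /23)


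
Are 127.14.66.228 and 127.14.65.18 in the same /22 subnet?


Mask: 255.255.252.0
127.14.66.228 AND mask = 127.14.64.0
127.14.65.18 AND mask = 127.14.64.0
Yes, same subnet (127.14.64.0)


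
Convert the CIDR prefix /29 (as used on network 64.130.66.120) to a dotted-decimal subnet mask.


/29 means 29 network bits, 3 host bits
Binary: 11111111111111111111111111111000
Mask: 255.255.255.248


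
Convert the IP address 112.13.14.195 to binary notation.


112 = 01110000
13 = 00001101
14 = 00001110
195 = 11000011
Binary: 01110000.00001101.00001110.11000011


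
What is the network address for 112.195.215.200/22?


IP:   01110000.11000011.11010111.11001000
Mask: 11111111.11111111.11111100.00000000
AND operation:
Net:  01110000.11000011.11010100.00000000
Network: 112.195.212.0/22


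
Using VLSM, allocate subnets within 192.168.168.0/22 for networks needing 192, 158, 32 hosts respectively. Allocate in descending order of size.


192 hosts -> /24 (254 usable): 192.168.168.0/24
158 hosts -> /24 (254 usable): 192.168.169.0/24
32 hosts -> /26 (62 usable): 192.168.170.0/26
Allocation: 192.168.168.0/24 (192 hosts, 254 usable); 192.168.169.0/24 (158 hosts, 254 usable); 192.168.170.0/26 (32 hosts, 62 usable)


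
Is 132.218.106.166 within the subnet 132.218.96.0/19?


Subnet network: 132.218.96.0
Test IP AND mask: 132.218.96.0
Yes, 132.218.106.166 is in 132.218.96.0/19


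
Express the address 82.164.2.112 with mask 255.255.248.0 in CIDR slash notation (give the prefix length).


Binary: 11111111.11111111.11111000.00000000
Count leading 1s
Prefix: /21


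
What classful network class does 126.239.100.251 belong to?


First octet: 126
Binary: 01111110
0xxxxxxx -> Class A (1-126)
Class A, default mask 255.0.0.0 (/8)


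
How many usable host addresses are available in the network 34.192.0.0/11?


Host bits = 32 - 11 = 21
Total addresses = 2^21 = 2097152
Usable = total - 2 (network and broadcast)
Usable hosts: 2097150


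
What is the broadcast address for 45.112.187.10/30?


Network: 45.112.187.8/30
Host bits = 2
Set all host bits to 1:
Broadcast: 45.112.187.11


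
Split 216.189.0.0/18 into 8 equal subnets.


New prefix = 18 + 3 = 21
Each subnet has 2048 addresses
  216.189.0.0/21
  216.189.8.0/21
  216.189.16.0/21
  216.189.24.0/21
  216.189.32.0/21
  216.189.40.0/21
  216.189.48.0/21
  216.189.56.0/21
Subnets: 216.189.0.0/21, 216.189.8.0/21, 216.189.16.0/21, 216.189.24.0/21, 216.189.32.0/21, 216.189.40.0/21, 216.189.48.0/21, 216.189.56.0/21


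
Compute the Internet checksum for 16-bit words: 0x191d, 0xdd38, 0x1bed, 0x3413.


Sum all words (with carry folding):
+ 0x191d = 0x191d
+ 0xdd38 = 0xf655
+ 0x1bed = 0x1243
+ 0x3413 = 0x4656
One's complement: ~0x4656
Checksum = 0xb9a9


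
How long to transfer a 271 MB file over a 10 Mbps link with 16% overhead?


Effective throughput = 10 * (1 - 16/100) = 8.4 Mbps
File size in Mb = 271 * 8 = 2168 Mb
Time = 2168 / 8.4
Time = 258.0952 seconds


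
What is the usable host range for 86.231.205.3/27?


Network: 86.231.205.0
Broadcast: 86.231.205.31
First usable = network + 1
Last usable = broadcast - 1
Range: 86.231.205.1 to 86.231.205.30


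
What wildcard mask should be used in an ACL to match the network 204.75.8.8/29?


Subnet mask: 255.255.255.248
Wildcard = 255.255.255.255 - subnet mask
255 - 255 = 0
255 - 255 = 0
255 - 255 = 0
255 - 248 = 7
Wildcard: 0.0.0.7


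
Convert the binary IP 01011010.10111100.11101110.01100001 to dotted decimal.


01011010 = 90
10111100 = 188
11101110 = 238
01100001 = 97
IP: 90.188.238.97


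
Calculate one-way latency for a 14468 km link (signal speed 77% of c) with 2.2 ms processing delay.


Speed = 0.77 * 3e5 km/s = 231000 km/s
Propagation delay = 14468 / 231000 = 0.0626 s = 62.632 ms
Processing delay = 2.2 ms
Total one-way latency = 64.832 ms


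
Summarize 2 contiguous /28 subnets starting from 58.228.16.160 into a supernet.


Original prefix: /28
Number of subnets: 2 = 2^1
New prefix = 28 - 1 = 27
Supernet: 58.228.16.160/27


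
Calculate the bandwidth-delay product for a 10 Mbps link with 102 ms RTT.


BDP = bandwidth * RTT
= 10 Mbps * 102 ms
= 10 * 1e6 * 102 / 1000 bits
= 1020000 bits
= 127500 bytes
= 124.5117 KB
BDP = 1020000 bits (127500 bytes)


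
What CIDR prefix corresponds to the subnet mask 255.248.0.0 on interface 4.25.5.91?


Binary: 11111111.11111000.00000000.00000000
Count leading 1s
Prefix: /13


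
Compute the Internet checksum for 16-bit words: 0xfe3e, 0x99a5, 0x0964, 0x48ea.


Sum all words (with carry folding):
+ 0xfe3e = 0xfe3e
+ 0x99a5 = 0x97e4
+ 0x0964 = 0xa148
+ 0x48ea = 0xea32
One's complement: ~0xea32
Checksum = 0x15cd


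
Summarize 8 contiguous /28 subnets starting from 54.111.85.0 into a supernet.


Original prefix: /28
Number of subnets: 8 = 2^3
New prefix = 28 - 3 = 25
Supernet: 54.111.85.0/25


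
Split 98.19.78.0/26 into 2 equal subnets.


New prefix = 26 + 1 = 27
Each subnet has 32 addresses
  98.19.78.0/27
  98.19.78.32/27
Subnets: 98.19.78.0/27, 98.19.78.32/27


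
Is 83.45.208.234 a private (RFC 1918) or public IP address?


RFC 1918 private ranges:
  10.0.0.0/8 (10.0.0.0 - 10.255.255.255)
  172.16.0.0/12 (172.16.0.0 - 172.31.255.255)
  192.168.0.0/16 (192.168.0.0 - 192.168.255.255)
Public (not in any RFC 1918 range)


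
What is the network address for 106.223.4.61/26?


IP:   01101010.11011111.00000100.00111101
Mask: 11111111.11111111.11111111.11000000
AND operation:
Net:  01101010.11011111.00000100.00000000
Network: 106.223.4.0/26


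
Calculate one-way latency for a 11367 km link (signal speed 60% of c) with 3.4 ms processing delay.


Speed = 0.6 * 3e5 km/s = 180000 km/s
Propagation delay = 11367 / 180000 = 0.0631 s = 63.15 ms
Processing delay = 3.4 ms
Total one-way latency = 66.55 ms


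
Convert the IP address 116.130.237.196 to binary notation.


116 = 01110100
130 = 10000010
237 = 11101101
196 = 11000100
Binary: 01110100.10000010.11101101.11000100


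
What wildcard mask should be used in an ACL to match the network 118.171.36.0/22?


Subnet mask: 255.255.252.0
Wildcard = 255.255.255.255 - subnet mask
255 - 255 = 0
255 - 255 = 0
255 - 252 = 3
255 - 0 = 255
Wildcard: 0.0.3.255


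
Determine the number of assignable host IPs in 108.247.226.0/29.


Host bits = 32 - 29 = 3
Total addresses = 2^3 = 8
Usable = total - 2 (network and broadcast)
Usable hosts: 6


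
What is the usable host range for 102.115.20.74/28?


Network: 102.115.20.64
Broadcast: 102.115.20.79
First usable = network + 1
Last usable = broadcast - 1
Range: 102.115.20.65 to 102.115.20.78


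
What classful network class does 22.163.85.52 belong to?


First octet: 22
Binary: 00010110
0xxxxxxx -> Class A (1-126)
Class A, default mask 255.0.0.0 (/8)


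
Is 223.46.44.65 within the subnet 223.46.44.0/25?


Subnet network: 223.46.44.0
Test IP AND mask: 223.46.44.0
Yes, 223.46.44.65 is in 223.46.44.0/25


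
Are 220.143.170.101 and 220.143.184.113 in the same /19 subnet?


Mask: 255.255.224.0
220.143.170.101 AND mask = 220.143.160.0
220.143.184.113 AND mask = 220.143.160.0
Yes, same subnet (220.143.160.0)


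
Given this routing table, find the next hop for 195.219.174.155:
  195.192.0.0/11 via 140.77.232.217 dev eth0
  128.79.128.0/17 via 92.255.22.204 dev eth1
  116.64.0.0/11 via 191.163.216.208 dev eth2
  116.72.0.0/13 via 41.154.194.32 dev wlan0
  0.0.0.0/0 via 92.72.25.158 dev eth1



Longest prefix match for 195.219.174.155:
  /11 195.192.0.0: MATCH
  /17 128.79.128.0: no
  /11 116.64.0.0: no
  /13 116.72.0.0: no
  /0 0.0.0.0: MATCH
Selected: next-hop 140.77.232.217 via eth0 (matched /11)


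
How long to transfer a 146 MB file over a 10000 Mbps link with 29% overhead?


Effective throughput = 10000 * (1 - 29/100) = 7100 Mbps
File size in Mb = 146 * 8 = 1168 Mb
Time = 1168 / 7100
Time = 0.1645 seconds


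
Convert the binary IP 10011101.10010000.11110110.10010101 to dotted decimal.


10011101 = 157
10010000 = 144
11110110 = 246
10010101 = 149
IP: 157.144.246.149


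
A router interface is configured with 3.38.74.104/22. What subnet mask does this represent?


/22 means 22 network bits, 10 host bits
Binary: 11111111111111111111110000000000
Mask: 255.255.252.0


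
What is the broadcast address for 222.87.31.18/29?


Network: 222.87.31.16/29
Host bits = 3
Set all host bits to 1:
Broadcast: 222.87.31.23


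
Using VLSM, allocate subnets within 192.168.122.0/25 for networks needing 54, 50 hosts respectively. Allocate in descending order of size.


54 hosts -> /26 (62 usable): 192.168.122.0/26
50 hosts -> /26 (62 usable): 192.168.122.64/26
Allocation: 192.168.122.0/26 (54 hosts, 62 usable); 192.168.122.64/26 (50 hosts, 62 usable)


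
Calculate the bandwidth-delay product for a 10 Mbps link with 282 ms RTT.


BDP = bandwidth * RTT
= 10 Mbps * 282 ms
= 10 * 1e6 * 282 / 1000 bits
= 2820000 bits
= 352500 bytes
= 344.2383 KB
BDP = 2820000 bits (352500 bytes)


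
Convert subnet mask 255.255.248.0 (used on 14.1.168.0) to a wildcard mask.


Subnet mask: 255.255.248.0
Wildcard = 255.255.255.255 - subnet mask
255 - 255 = 0
255 - 255 = 0
255 - 248 = 7
255 - 0 = 255
Wildcard: 0.0.7.255


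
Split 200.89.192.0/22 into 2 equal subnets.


New prefix = 22 + 1 = 23
Each subnet has 512 addresses
  200.89.192.0/23
  200.89.194.0/23
Subnets: 200.89.192.0/23, 200.89.194.0/23


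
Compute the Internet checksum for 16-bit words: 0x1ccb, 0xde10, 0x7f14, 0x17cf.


Sum all words (with carry folding):
+ 0x1ccb = 0x1ccb
+ 0xde10 = 0xfadb
+ 0x7f14 = 0x79f0
+ 0x17cf = 0x91bf
One's complement: ~0x91bf
Checksum = 0x6e40


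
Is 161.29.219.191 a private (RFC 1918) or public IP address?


RFC 1918 private ranges:
  10.0.0.0/8 (10.0.0.0 - 10.255.255.255)
  172.16.0.0/12 (172.16.0.0 - 172.31.255.255)
  192.168.0.0/16 (192.168.0.0 - 192.168.255.255)
Public (not in any RFC 1918 range)


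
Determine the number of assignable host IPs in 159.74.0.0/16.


Host bits = 32 - 16 = 16
Total addresses = 2^16 = 65536
Usable = total - 2 (network and broadcast)
Usable hosts: 65534


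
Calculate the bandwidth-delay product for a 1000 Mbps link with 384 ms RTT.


BDP = bandwidth * RTT
= 1000 Mbps * 384 ms
= 1000 * 1e6 * 384 / 1000 bits
= 384000000 bits
= 48000000 bytes
= 46875 KB
BDP = 384000000 bits (48000000 bytes)


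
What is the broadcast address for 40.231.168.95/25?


Network: 40.231.168.0/25
Host bits = 7
Set all host bits to 1:
Broadcast: 40.231.168.127


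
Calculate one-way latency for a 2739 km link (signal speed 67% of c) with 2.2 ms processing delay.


Speed = 0.67 * 3e5 km/s = 201000 km/s
Propagation delay = 2739 / 201000 = 0.0136 s = 13.6269 ms
Processing delay = 2.2 ms
Total one-way latency = 15.8269 ms


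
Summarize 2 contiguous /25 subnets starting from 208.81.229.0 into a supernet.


Original prefix: /25
Number of subnets: 2 = 2^1
New prefix = 25 - 1 = 24
Supernet: 208.81.229.0/24


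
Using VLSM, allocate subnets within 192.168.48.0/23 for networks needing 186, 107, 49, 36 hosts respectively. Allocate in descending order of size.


186 hosts -> /24 (254 usable): 192.168.48.0/24
107 hosts -> /25 (126 usable): 192.168.49.0/25
49 hosts -> /26 (62 usable): 192.168.49.128/26
36 hosts -> /26 (62 usable): 192.168.49.192/26
Allocation: 192.168.48.0/24 (186 hosts, 254 usable); 192.168.49.0/25 (107 hosts, 126 usable); 192.168.49.128/26 (49 hosts, 62 usable); 192.168.49.192/26 (36 hosts, 62 usable)


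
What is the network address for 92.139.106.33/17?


IP:   01011100.10001011.01101010.00100001
Mask: 11111111.11111111.10000000.00000000
AND operation:
Net:  01011100.10001011.00000000.00000000
Network: 92.139.0.0/17


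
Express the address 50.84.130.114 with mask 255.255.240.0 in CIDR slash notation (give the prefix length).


Binary: 11111111.11111111.11110000.00000000
Count leading 1s
Prefix: /20


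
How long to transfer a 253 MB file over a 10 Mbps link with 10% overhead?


Effective throughput = 10 * (1 - 10/100) = 9 Mbps
File size in Mb = 253 * 8 = 2024 Mb
Time = 2024 / 9
Time = 224.8889 seconds


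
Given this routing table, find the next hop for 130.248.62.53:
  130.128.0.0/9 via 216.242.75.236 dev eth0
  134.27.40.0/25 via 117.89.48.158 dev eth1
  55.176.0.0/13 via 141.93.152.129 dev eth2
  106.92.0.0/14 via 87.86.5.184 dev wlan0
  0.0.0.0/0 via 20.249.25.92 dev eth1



Longest prefix match for 130.248.62.53:
  /9 130.128.0.0: MATCH
  /25 134.27.40.0: no
  /13 55.176.0.0: no
  /14 106.92.0.0: no
  /0 0.0.0.0: MATCH
Selected: next-hop 216.242.75.236 via eth0 (matched /9)


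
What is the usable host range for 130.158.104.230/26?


Network: 130.158.104.192
Broadcast: 130.158.104.255
First usable = network + 1
Last usable = broadcast - 1
Range: 130.158.104.193 to 130.158.104.254


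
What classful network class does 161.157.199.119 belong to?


First octet: 161
Binary: 10100001
10xxxxxx -> Class B (128-191)
Class B, default mask 255.255.0.0 (/16)


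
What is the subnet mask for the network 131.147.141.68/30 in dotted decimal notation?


/30 means 30 network bits, 2 host bits
Binary: 11111111111111111111111111111100
Mask: 255.255.255.252


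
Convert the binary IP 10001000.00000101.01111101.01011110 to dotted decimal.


10001000 = 136
00000101 = 5
01111101 = 125
01011110 = 94
IP: 136.5.125.94


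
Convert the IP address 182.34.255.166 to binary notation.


182 = 10110110
34 = 00100010
255 = 11111111
166 = 10100110
Binary: 10110110.00100010.11111111.10100110


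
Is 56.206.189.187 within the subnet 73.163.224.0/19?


Subnet network: 73.163.224.0
Test IP AND mask: 56.206.160.0
No, 56.206.189.187 is not in 73.163.224.0/19


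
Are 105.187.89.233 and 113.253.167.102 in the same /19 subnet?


Mask: 255.255.224.0
105.187.89.233 AND mask = 105.187.64.0
113.253.167.102 AND mask = 113.253.160.0
No, different subnets (105.187.64.0 vs 113.253.160.0)


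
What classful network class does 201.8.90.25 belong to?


First octet: 201
Binary: 11001001
110xxxxx -> Class C (192-223)
Class C, default mask 255.255.255.0 (/24)


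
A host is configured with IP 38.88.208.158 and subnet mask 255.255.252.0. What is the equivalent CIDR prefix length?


Binary: 11111111.11111111.11111100.00000000
Count leading 1s
Prefix: /22


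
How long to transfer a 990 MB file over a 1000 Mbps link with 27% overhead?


Effective throughput = 1000 * (1 - 27/100) = 730 Mbps
File size in Mb = 990 * 8 = 7920 Mb
Time = 7920 / 730
Time = 10.8493 seconds


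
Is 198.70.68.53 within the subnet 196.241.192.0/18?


Subnet network: 196.241.192.0
Test IP AND mask: 198.70.64.0
No, 198.70.68.53 is not in 196.241.192.0/18


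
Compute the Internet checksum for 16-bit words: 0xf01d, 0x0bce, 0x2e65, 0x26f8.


Sum all words (with carry folding):
+ 0xf01d = 0xf01d
+ 0x0bce = 0xfbeb
+ 0x2e65 = 0x2a51
+ 0x26f8 = 0x5149
One's complement: ~0x5149
Checksum = 0xaeb6


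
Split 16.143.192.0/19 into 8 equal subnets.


New prefix = 19 + 3 = 22
Each subnet has 1024 addresses
  16.143.192.0/22
  16.143.196.0/22
  16.143.200.0/22
  16.143.204.0/22
  16.143.208.0/22
  16.143.212.0/22
  16.143.216.0/22
  16.143.220.0/22
Subnets: 16.143.192.0/22, 16.143.196.0/22, 16.143.200.0/22, 16.143.204.0/22, 16.143.208.0/22, 16.143.212.0/22, 16.143.216.0/22, 16.143.220.0/22


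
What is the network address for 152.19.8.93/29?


IP:   10011000.00010011.00001000.01011101
Mask: 11111111.11111111.11111111.11111000
AND operation:
Net:  10011000.00010011.00001000.01011000
Network: 152.19.8.88/29


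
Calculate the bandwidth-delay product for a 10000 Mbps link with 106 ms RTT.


BDP = bandwidth * RTT
= 10000 Mbps * 106 ms
= 10000 * 1e6 * 106 / 1000 bits
= 1060000000 bits
= 132500000 bytes
= 129394.5312 KB
BDP = 1060000000 bits (132500000 bytes)


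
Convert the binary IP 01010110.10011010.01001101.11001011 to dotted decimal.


01010110 = 86
10011010 = 154
01001101 = 77
11001011 = 203
IP: 86.154.77.203


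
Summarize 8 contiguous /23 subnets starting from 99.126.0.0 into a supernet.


Original prefix: /23
Number of subnets: 8 = 2^3
New prefix = 23 - 3 = 20
Supernet: 99.126.0.0/20


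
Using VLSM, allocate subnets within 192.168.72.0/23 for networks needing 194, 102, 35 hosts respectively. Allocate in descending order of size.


194 hosts -> /24 (254 usable): 192.168.72.0/24
102 hosts -> /25 (126 usable): 192.168.73.0/25
35 hosts -> /26 (62 usable): 192.168.73.128/26
Allocation: 192.168.72.0/24 (194 hosts, 254 usable); 192.168.73.0/25 (102 hosts, 126 usable); 192.168.73.128/26 (35 hosts, 62 usable)


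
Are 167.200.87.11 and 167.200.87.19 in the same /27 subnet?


Mask: 255.255.255.224
167.200.87.11 AND mask = 167.200.87.0
167.200.87.19 AND mask = 167.200.87.0
Yes, same subnet (167.200.87.0)


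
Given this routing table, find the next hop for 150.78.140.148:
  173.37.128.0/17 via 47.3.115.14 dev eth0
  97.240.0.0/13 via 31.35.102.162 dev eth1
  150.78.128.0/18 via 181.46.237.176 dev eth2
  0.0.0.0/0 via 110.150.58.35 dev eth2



Longest prefix match for 150.78.140.148:
  /17 173.37.128.0: no
  /13 97.240.0.0: no
  /18 150.78.128.0: MATCH
  /0 0.0.0.0: MATCH
Selected: next-hop 181.46.237.176 via eth2 (matched /18)


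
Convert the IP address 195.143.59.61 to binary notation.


195 = 11000011
143 = 10001111
59 = 00111011
61 = 00111101
Binary: 11000011.10001111.00111011.00111101


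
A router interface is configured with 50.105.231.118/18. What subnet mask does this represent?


/18 means 18 network bits, 14 host bits
Binary: 11111111111111111100000000000000
Mask: 255.255.192.0


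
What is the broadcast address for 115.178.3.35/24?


Network: 115.178.3.0/24
Host bits = 8
Set all host bits to 1:
Broadcast: 115.178.3.255


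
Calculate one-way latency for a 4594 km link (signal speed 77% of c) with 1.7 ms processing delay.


Speed = 0.77 * 3e5 km/s = 231000 km/s
Propagation delay = 4594 / 231000 = 0.0199 s = 19.8874 ms
Processing delay = 1.7 ms
Total one-way latency = 21.5874 ms


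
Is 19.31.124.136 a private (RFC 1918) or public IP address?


RFC 1918 private ranges:
  10.0.0.0/8 (10.0.0.0 - 10.255.255.255)
  172.16.0.0/12 (172.16.0.0 - 172.31.255.255)
  192.168.0.0/16 (192.168.0.0 - 192.168.255.255)
Public (not in any RFC 1918 range)


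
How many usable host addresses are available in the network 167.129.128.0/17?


Host bits = 32 - 17 = 15
Total addresses = 2^15 = 32768
Usable = total - 2 (network and broadcast)
Usable hosts: 32766


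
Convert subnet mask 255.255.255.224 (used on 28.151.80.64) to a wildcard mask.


Subnet mask: 255.255.255.224
Wildcard = 255.255.255.255 - subnet mask
255 - 255 = 0
255 - 255 = 0
255 - 255 = 0
255 - 224 = 31
Wildcard: 0.0.0.31


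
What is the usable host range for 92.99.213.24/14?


Network: 92.96.0.0
Broadcast: 92.99.255.255
First usable = network + 1
Last usable = broadcast - 1
Range: 92.96.0.1 to 92.99.255.254


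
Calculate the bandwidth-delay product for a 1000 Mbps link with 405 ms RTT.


BDP = bandwidth * RTT
= 1000 Mbps * 405 ms
= 1000 * 1e6 * 405 / 1000 bits
= 405000000 bits
= 50625000 bytes
= 49438.4766 KB
BDP = 405000000 bits (50625000 bytes)


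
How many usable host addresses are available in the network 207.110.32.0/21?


Host bits = 32 - 21 = 11
Total addresses = 2^11 = 2048
Usable = total - 2 (network and broadcast)
Usable hosts: 2046


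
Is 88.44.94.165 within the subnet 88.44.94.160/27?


Subnet network: 88.44.94.160
Test IP AND mask: 88.44.94.160
Yes, 88.44.94.165 is in 88.44.94.160/27


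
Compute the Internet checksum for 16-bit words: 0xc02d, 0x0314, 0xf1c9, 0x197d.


Sum all words (with carry folding):
+ 0xc02d = 0xc02d
+ 0x0314 = 0xc341
+ 0xf1c9 = 0xb50b
+ 0x197d = 0xce88
One's complement: ~0xce88
Checksum = 0x3177


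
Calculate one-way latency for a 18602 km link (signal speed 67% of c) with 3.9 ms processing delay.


Speed = 0.67 * 3e5 km/s = 201000 km/s
Propagation delay = 18602 / 201000 = 0.0925 s = 92.5473 ms
Processing delay = 3.9 ms
Total one-way latency = 96.4473 ms


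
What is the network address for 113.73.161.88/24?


IP:   01110001.01001001.10100001.01011000
Mask: 11111111.11111111.11111111.00000000
AND operation:
Net:  01110001.01001001.10100001.00000000
Network: 113.73.161.0/24


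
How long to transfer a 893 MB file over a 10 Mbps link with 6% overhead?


Effective throughput = 10 * (1 - 6/100) = 9.4 Mbps
File size in Mb = 893 * 8 = 7144 Mb
Time = 7144 / 9.4
Time = 760.0 seconds


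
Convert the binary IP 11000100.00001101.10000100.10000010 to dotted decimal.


11000100 = 196
00001101 = 13
10000100 = 132
10000010 = 130
IP: 196.13.132.130


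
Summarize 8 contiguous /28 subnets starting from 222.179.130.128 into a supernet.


Original prefix: /28
Number of subnets: 8 = 2^3
New prefix = 28 - 3 = 25
Supernet: 222.179.130.128/25


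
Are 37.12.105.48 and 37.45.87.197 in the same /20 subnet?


Mask: 255.255.240.0
37.12.105.48 AND mask = 37.12.96.0
37.45.87.197 AND mask = 37.45.80.0
No, different subnets (37.12.96.0 vs 37.45.80.0)


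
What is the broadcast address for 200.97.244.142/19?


Network: 200.97.224.0/19
Host bits = 13
Set all host bits to 1:
Broadcast: 200.97.255.255


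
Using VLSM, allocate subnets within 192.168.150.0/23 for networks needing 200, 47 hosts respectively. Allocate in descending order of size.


200 hosts -> /24 (254 usable): 192.168.150.0/24
47 hosts -> /26 (62 usable): 192.168.151.0/26
Allocation: 192.168.150.0/24 (200 hosts, 254 usable); 192.168.151.0/26 (47 hosts, 62 usable)


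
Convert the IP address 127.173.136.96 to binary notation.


127 = 01111111
173 = 10101101
136 = 10001000
96 = 01100000
Binary: 01111111.10101101.10001000.01100000


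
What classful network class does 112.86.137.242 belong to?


First octet: 112
Binary: 01110000
0xxxxxxx -> Class A (1-126)
Class A, default mask 255.0.0.0 (/8)


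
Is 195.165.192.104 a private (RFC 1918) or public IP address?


RFC 1918 private ranges:
  10.0.0.0/8 (10.0.0.0 - 10.255.255.255)
  172.16.0.0/12 (172.16.0.0 - 172.31.255.255)
  192.168.0.0/16 (192.168.0.0 - 192.168.255.255)
Public (not in any RFC 1918 range)


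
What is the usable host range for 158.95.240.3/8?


Network: 158.0.0.0
Broadcast: 158.255.255.255
First usable = network + 1
Last usable = broadcast - 1
Range: 158.0.0.1 to 158.255.255.254


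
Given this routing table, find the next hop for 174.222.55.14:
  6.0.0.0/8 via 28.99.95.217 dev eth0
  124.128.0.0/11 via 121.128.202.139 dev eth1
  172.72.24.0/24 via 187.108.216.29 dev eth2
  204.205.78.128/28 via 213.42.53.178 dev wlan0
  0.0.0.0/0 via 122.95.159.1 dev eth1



Longest prefix match for 174.222.55.14:
  /8 6.0.0.0: no
  /11 124.128.0.0: no
  /24 172.72.24.0: no
  /28 204.205.78.128: no
  /0 0.0.0.0: MATCH
Selected: next-hop 122.95.159.1 via eth1 (matched /0)


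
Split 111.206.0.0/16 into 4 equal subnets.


New prefix = 16 + 2 = 18
Each subnet has 16384 addresses
  111.206.0.0/18
  111.206.64.0/18
  111.206.128.0/18
  111.206.192.0/18
Subnets: 111.206.0.0/18, 111.206.64.0/18, 111.206.128.0/18, 111.206.192.0/18


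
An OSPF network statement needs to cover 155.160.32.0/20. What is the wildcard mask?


Subnet mask: 255.255.240.0
Wildcard = 255.255.255.255 - subnet mask
255 - 255 = 0
255 - 255 = 0
255 - 240 = 15
255 - 0 = 255
Wildcard: 0.0.15.255


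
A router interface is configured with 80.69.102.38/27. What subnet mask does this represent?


/27 means 27 network bits, 5 host bits
Binary: 11111111111111111111111111100000
Mask: 255.255.255.224


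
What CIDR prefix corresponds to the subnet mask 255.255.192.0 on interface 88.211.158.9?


Binary: 11111111.11111111.11000000.00000000
Count leading 1s
Prefix: /18


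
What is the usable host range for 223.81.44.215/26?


Network: 223.81.44.192
Broadcast: 223.81.44.255
First usable = network + 1
Last usable = broadcast - 1
Range: 223.81.44.193 to 223.81.44.254


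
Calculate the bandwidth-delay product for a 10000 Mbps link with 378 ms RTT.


BDP = bandwidth * RTT
= 10000 Mbps * 378 ms
= 10000 * 1e6 * 378 / 1000 bits
= 3780000000 bits
= 472500000 bytes
= 461425.7812 KB
BDP = 3780000000 bits (472500000 bytes)


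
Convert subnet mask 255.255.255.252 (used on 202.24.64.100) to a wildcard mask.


Subnet mask: 255.255.255.252
Wildcard = 255.255.255.255 - subnet mask
255 - 255 = 0
255 - 255 = 0
255 - 255 = 0
255 - 252 = 3
Wildcard: 0.0.0.3


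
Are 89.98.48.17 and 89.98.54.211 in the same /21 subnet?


Mask: 255.255.248.0
89.98.48.17 AND mask = 89.98.48.0
89.98.54.211 AND mask = 89.98.48.0
Yes, same subnet (89.98.48.0)


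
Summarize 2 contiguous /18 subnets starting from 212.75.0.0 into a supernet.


Original prefix: /18
Number of subnets: 2 = 2^1
New prefix = 18 - 1 = 17
Supernet: 212.75.0.0/17


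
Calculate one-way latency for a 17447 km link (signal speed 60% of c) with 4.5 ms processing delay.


Speed = 0.6 * 3e5 km/s = 180000 km/s
Propagation delay = 17447 / 180000 = 0.0969 s = 96.9278 ms
Processing delay = 4.5 ms
Total one-way latency = 101.4278 ms


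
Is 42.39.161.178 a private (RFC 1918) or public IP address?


RFC 1918 private ranges:
  10.0.0.0/8 (10.0.0.0 - 10.255.255.255)
  172.16.0.0/12 (172.16.0.0 - 172.31.255.255)
  192.168.0.0/16 (192.168.0.0 - 192.168.255.255)
Public (not in any RFC 1918 range)


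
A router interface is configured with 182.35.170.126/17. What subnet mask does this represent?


/17 means 17 network bits, 15 host bits
Binary: 11111111111111111000000000000000
Mask: 255.255.128.0


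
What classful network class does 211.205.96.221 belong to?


First octet: 211
Binary: 11010011
110xxxxx -> Class C (192-223)
Class C, default mask 255.255.255.0 (/24)
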